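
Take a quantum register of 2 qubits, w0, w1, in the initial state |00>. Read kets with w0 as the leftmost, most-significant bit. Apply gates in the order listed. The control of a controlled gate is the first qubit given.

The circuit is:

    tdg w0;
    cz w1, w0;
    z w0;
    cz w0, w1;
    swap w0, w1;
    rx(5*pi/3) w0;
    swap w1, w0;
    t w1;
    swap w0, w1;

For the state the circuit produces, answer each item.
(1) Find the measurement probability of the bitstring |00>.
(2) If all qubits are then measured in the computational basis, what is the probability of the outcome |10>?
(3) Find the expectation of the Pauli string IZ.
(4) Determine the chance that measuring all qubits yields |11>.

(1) The probability of measuring |00> is 3/4.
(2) The probability of measuring |10> is 1/4.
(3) The observable IZ averages to 1.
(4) The probability of measuring |11> is 0.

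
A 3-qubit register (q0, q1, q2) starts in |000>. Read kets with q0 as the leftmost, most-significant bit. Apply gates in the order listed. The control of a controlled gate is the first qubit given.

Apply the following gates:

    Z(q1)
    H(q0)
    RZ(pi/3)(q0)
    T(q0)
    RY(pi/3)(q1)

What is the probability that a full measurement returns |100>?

A full measurement returns |100> with probability 3/8.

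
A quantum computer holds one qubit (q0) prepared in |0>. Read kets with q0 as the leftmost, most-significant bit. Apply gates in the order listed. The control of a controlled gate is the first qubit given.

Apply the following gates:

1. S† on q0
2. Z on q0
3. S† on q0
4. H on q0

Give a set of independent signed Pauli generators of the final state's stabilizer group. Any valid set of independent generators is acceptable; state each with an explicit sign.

The final state is stabilized by the group generated by +X; other independent generating sets are equally valid.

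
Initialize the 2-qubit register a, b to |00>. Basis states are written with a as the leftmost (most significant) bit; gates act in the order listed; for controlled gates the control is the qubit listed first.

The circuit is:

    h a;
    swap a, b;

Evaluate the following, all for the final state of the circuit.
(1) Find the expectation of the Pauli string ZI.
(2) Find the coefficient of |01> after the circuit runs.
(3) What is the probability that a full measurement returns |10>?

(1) In the final state, ZI has expectation 1.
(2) |01> carries amplitude sqrt(2)/2 in the final state.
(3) Outcome |10> occurs with probability 0.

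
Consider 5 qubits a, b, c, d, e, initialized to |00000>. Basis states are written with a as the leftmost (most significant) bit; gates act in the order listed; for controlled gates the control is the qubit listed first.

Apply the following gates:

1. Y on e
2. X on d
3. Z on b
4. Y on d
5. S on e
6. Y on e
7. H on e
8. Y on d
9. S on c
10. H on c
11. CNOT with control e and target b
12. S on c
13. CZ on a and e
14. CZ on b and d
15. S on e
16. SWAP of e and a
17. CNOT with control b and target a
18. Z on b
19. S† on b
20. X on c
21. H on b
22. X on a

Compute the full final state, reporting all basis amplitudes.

After the circuit, the state carries amplitude -sqrt(2)/2 on |10010>, sqrt(2)*I/2 on |10110>, and 0 on every other basis state.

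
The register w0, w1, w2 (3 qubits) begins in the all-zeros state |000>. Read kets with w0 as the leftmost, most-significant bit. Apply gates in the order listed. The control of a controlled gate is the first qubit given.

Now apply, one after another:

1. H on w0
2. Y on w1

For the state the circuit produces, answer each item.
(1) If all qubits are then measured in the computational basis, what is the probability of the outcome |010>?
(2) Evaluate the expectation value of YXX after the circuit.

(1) The probability of measuring |010> is 1/2.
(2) In the final state, YXX has expectation 0.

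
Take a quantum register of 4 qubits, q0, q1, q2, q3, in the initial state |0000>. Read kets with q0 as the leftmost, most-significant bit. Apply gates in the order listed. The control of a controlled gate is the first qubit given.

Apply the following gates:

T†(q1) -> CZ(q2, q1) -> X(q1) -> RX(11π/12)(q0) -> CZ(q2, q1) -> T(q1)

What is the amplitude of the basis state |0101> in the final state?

|0101> carries amplitude 0 in the final state.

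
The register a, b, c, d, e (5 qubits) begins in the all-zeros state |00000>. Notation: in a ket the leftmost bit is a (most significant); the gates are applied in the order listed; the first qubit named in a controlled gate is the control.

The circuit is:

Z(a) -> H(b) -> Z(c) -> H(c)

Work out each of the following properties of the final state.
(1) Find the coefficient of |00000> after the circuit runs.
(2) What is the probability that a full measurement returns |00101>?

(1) The final state's coefficient on |00000> equals 1/2.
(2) A full measurement returns |00101> with probability 0.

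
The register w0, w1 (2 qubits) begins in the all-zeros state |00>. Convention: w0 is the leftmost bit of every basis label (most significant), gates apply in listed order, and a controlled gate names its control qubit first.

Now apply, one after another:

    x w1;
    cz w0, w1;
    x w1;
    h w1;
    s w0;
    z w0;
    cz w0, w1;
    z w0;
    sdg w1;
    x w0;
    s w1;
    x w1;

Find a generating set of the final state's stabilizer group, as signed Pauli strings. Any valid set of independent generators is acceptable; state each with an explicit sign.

The stabilizer group can be generated by +IX, -ZI, among other valid generating sets.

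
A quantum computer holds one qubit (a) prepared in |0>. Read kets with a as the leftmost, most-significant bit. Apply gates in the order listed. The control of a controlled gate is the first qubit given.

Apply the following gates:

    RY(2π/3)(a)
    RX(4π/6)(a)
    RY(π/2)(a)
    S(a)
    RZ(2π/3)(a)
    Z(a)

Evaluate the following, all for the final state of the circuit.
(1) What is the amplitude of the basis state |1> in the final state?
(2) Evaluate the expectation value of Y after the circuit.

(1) |1> carries amplitude -3*sqrt(2)*exp(I*pi/3)/8 - sqrt(6)*exp(I*pi/3)/8 - sqrt(6)*exp(5*I*pi/6)/8 - sqrt(2)*exp(5*I*pi/6)/8 in the final state.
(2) In the final state, Y has expectation 1/2.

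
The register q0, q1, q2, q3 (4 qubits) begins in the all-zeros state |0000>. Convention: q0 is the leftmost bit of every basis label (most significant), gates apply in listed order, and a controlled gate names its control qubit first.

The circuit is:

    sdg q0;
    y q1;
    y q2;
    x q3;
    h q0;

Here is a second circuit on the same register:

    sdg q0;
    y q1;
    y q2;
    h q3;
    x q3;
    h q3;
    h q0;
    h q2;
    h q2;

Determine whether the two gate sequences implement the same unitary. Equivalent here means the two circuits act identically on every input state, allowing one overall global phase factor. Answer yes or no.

No — the two circuits implement different unitaries, even allowing a global phase.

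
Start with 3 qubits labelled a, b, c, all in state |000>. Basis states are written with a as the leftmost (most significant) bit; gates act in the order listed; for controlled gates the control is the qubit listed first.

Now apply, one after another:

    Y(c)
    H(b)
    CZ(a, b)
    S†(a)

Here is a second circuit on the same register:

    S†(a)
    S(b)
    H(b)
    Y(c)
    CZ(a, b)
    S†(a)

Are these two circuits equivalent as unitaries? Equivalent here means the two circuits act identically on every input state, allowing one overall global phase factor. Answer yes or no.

No, they are not equivalent — no single phase factor reconciles the two unitaries.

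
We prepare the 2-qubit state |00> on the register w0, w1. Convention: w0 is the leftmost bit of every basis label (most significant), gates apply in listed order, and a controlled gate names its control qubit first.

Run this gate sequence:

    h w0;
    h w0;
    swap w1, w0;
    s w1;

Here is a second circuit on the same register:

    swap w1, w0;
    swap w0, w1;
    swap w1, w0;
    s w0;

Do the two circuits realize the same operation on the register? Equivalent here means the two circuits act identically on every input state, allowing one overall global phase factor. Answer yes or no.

No, they are not equivalent — no single phase factor reconciles the two unitaries.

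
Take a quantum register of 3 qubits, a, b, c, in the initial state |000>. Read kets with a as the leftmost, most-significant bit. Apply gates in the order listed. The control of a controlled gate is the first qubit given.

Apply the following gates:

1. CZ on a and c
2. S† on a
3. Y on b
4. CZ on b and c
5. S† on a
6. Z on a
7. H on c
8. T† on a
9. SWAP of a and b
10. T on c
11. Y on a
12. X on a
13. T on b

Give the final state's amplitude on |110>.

The final state's coefficient on |110> equals 0.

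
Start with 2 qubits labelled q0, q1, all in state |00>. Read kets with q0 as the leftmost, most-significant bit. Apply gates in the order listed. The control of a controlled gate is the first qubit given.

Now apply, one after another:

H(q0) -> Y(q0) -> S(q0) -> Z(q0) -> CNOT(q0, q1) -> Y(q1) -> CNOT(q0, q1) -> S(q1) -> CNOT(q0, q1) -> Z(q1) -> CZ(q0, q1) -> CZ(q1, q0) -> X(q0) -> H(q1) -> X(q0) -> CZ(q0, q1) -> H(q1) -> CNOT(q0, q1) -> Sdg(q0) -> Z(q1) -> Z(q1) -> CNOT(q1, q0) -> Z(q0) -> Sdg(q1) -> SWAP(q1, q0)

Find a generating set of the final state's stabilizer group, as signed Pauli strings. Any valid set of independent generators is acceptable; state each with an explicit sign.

One valid set of independent stabilizer generators is -YI, -IZ (any independent generating set of the same group is equally correct).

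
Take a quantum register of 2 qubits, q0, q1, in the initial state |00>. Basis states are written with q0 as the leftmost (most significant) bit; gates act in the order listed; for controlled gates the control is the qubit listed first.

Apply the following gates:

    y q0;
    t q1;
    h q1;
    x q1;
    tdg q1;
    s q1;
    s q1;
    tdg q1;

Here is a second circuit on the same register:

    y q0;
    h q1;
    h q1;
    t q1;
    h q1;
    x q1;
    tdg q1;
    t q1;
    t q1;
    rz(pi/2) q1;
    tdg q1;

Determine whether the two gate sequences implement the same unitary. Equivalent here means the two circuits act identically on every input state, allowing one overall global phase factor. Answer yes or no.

Yes: on every input state the two circuits agree up to one overall phase factor.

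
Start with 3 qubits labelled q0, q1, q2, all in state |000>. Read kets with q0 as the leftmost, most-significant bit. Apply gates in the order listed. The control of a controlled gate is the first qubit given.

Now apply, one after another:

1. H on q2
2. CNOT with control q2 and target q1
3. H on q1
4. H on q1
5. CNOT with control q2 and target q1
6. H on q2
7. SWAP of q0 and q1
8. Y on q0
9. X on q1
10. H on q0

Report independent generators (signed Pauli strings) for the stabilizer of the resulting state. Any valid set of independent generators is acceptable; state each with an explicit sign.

The final state is stabilized by the group generated by -XII, -IZI, +IIZ; other independent generating sets are equally valid. Key observation: the block from step 1 through step 6 cancels to the identity and can be dropped.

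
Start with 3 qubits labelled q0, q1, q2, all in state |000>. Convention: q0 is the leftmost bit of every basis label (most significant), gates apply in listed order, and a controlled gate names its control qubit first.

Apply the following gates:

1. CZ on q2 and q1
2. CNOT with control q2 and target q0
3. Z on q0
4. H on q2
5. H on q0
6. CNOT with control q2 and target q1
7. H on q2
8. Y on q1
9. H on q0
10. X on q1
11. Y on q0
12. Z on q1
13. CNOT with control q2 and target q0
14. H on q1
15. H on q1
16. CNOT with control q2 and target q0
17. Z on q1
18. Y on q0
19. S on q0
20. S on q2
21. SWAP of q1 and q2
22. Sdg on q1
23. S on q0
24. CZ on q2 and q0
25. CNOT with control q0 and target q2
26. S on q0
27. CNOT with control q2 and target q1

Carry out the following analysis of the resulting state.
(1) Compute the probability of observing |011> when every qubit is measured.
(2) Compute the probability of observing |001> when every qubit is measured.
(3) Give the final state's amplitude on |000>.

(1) The probability of measuring |011> is 1/4. Key observation: steps 11-18 multiply out to the identity, so the circuit reduces to the remaining gates.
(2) Outcome |001> occurs with probability 1/4.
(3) |000> carries amplitude I/2 in the final state.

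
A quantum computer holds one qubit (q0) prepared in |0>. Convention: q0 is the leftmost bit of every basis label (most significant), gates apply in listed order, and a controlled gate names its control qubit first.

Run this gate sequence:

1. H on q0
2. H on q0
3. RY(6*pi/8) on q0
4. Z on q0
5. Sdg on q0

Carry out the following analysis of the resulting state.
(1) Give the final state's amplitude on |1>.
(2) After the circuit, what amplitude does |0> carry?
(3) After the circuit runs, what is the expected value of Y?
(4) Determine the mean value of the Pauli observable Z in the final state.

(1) |1> carries amplitude I*sqrt(sqrt(2) + 2)/2 in the final state.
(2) |0> carries amplitude sqrt(2 - sqrt(2))/2 in the final state.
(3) The observable Y averages to sqrt(2)/2.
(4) The observable Z averages to -sqrt(2)/2.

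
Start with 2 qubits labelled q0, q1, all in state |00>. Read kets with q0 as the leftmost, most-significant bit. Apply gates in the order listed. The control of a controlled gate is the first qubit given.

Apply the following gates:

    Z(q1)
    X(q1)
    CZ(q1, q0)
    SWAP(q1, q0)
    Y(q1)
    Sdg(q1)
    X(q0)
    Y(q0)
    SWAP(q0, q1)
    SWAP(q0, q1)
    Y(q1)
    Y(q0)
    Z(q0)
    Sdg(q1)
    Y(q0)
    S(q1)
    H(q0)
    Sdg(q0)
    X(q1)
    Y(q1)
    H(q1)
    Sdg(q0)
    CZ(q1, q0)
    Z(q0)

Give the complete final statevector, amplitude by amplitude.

After the circuit, the state carries amplitude -I/2 on |00>, -I/2 on |01>, I/2 on |10>, -I/2 on |11>.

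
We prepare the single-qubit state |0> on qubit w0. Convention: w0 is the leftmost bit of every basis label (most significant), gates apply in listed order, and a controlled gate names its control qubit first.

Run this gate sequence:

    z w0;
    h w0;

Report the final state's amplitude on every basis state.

The final amplitudes are sqrt(2)/2 on |0>, sqrt(2)/2 on |1>.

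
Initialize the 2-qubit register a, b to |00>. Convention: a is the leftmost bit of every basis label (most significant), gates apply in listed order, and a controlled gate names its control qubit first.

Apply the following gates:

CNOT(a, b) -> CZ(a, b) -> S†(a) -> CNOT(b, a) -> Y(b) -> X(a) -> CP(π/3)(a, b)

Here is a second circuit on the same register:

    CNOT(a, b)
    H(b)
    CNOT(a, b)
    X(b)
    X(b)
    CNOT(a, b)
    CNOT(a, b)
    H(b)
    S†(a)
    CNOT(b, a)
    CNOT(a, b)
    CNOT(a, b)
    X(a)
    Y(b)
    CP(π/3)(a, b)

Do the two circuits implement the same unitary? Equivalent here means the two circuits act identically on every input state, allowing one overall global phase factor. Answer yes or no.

Yes — the two circuits implement the same unitary up to a global phase.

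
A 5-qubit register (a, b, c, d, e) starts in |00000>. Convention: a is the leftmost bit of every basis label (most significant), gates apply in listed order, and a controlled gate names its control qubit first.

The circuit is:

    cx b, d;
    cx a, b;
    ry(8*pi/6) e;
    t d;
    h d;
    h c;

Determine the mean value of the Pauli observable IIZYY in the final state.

The observable IIZYY averages to 0.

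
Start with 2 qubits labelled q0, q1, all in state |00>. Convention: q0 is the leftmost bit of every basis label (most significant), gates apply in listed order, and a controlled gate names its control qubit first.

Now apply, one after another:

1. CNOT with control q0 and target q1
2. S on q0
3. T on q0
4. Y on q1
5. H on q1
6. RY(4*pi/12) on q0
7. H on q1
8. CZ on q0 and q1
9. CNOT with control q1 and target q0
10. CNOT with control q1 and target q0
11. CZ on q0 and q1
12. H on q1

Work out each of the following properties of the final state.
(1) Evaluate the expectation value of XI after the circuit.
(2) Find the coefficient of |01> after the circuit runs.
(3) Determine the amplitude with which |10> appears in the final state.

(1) The observable XI averages to sqrt(3)/2. Key observation: gates 7-12 undo each other exactly, leaving only the rest of the circuit to track.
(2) |01> carries amplitude -sqrt(6)*I/4 in the final state.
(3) The final state's coefficient on |10> equals sqrt(2)*I/4.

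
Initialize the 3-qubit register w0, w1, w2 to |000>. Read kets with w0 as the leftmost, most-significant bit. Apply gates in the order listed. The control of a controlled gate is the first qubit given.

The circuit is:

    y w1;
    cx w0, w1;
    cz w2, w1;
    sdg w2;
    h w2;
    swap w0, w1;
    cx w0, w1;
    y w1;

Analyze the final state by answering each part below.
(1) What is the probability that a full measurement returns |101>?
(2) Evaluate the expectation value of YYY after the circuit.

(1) A full measurement returns |101> with probability 1/2.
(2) The expectation value of YYY is 0.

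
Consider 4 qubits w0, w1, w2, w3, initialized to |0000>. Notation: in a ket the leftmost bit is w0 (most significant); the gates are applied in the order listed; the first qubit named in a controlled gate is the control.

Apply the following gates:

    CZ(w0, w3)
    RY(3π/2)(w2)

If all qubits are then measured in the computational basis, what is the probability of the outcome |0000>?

The probability of measuring |0000> is 1/2.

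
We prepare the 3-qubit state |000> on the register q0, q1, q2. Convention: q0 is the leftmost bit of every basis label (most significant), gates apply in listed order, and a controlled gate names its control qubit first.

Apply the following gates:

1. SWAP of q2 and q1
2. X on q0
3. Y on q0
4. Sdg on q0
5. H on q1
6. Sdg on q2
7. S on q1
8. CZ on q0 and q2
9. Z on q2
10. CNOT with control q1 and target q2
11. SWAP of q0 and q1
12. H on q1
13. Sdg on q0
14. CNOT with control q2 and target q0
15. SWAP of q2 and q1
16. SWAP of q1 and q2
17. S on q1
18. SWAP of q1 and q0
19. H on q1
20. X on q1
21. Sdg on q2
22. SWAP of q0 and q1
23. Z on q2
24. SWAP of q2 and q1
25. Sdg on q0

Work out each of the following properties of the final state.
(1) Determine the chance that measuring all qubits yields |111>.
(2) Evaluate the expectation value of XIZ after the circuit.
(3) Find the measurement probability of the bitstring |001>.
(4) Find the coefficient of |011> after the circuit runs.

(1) Outcome |111> occurs with probability 1/8.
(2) In the final state, XIZ has expectation 0.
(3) A full measurement returns |001> with probability 1/8.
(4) The amplitude on |011> is sqrt(2)*I/4.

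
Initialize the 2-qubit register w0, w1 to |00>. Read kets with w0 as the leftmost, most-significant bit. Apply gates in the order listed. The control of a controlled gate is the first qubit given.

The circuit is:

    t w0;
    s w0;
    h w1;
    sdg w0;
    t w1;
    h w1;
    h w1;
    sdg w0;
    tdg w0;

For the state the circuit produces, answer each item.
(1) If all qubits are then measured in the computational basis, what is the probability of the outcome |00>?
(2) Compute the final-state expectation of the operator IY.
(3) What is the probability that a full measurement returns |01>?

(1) Outcome |00> occurs with probability 1/2.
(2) The expectation value of IY is sqrt(2)/2.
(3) A full measurement returns |01> with probability 1/2.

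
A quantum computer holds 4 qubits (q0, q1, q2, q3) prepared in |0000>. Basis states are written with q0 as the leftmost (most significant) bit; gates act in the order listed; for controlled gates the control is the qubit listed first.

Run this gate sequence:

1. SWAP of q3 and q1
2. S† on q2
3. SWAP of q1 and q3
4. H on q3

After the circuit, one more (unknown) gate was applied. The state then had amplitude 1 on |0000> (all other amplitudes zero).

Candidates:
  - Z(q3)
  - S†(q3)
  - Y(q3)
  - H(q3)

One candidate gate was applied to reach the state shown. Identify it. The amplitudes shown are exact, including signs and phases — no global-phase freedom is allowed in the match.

It was H(q3) that produced the state shown.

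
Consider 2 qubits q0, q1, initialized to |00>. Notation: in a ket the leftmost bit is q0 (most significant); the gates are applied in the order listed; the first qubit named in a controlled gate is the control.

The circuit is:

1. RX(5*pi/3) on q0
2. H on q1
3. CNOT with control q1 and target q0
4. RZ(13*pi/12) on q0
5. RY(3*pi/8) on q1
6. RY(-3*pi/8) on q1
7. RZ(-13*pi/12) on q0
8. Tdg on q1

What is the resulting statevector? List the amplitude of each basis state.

The final amplitudes are -sqrt(6)/4 on |00>, -sqrt(2)*exp(I*pi/4)/4 on |01>, -sqrt(2)*I/4 on |10>, sqrt(6)*exp(3*I*pi/4)/4 on |11>. Key observation: gates 4-7 undo each other exactly, leaving only the rest of the circuit to track.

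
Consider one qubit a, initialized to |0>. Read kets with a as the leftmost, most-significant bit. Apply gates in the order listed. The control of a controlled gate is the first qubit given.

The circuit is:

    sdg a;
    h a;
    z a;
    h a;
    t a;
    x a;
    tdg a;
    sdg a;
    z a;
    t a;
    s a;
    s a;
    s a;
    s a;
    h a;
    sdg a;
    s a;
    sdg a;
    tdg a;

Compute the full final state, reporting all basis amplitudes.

The resulting statevector has amplitude sqrt(2)*exp(I*pi/4)/2 on |0>, -sqrt(2)*I/2 on |1>. Key observation: gates 11-14 undo each other exactly, leaving only the rest of the circuit to track.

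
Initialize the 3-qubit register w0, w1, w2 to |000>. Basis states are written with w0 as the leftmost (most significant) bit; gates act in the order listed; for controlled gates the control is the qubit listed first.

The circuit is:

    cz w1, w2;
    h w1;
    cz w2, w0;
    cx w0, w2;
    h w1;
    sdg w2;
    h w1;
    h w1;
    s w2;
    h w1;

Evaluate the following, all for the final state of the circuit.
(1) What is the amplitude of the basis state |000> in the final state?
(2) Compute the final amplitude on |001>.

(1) The amplitude on |000> is sqrt(2)/2. Key observation: gates 5-10 undo each other exactly, leaving only the rest of the circuit to track.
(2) The amplitude on |001> is 0.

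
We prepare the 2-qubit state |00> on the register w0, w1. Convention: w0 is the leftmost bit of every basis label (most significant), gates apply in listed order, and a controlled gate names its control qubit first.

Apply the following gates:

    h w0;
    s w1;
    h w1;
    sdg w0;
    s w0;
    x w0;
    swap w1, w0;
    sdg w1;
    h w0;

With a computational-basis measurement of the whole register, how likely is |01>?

The probability of measuring |01> is 1/2.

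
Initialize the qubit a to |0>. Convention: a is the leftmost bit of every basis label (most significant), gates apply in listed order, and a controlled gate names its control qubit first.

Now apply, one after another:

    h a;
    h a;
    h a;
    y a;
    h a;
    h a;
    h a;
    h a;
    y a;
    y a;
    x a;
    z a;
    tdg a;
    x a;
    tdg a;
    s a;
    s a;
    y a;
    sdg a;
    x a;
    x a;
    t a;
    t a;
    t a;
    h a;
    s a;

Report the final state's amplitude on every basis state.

After the circuit, the state carries amplitude -1/2 + exp(3*I*pi/4)/2 on |0>, -exp(I*pi/4)/2 + I/2 on |1>. Key observation: gates 4-9 undo each other exactly, leaving only the rest of the circuit to track.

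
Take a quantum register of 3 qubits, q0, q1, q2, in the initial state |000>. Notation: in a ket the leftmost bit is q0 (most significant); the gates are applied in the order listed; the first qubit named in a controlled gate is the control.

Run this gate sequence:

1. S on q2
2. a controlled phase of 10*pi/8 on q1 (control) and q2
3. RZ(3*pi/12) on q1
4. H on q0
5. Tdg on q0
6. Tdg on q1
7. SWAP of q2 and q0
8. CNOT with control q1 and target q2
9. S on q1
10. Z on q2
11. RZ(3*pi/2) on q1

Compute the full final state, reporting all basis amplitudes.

The resulting statevector has amplitude -sqrt(2)*exp(I*pi/8)/2 on |000>, -sqrt(2)*exp(7*I*pi/8)/2 on |001>, and 0 on every other basis state.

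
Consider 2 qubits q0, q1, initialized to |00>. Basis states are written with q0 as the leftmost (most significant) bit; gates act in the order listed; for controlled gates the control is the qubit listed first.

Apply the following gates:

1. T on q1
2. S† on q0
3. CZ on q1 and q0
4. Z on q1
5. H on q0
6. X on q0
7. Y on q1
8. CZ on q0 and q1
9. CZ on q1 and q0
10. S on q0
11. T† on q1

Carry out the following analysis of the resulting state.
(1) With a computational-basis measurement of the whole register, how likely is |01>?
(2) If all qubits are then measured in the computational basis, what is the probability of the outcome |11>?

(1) A full measurement returns |01> with probability 1/2.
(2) A full measurement returns |11> with probability 1/2.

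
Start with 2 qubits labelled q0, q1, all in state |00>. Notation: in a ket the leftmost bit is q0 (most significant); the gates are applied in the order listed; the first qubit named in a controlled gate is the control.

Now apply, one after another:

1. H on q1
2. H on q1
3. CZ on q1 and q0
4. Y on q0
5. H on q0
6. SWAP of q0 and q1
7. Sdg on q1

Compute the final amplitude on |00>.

The final state's coefficient on |00> equals sqrt(2)*I/2. Key observation: steps 1-2 multiply out to the identity, so the circuit reduces to the remaining gates.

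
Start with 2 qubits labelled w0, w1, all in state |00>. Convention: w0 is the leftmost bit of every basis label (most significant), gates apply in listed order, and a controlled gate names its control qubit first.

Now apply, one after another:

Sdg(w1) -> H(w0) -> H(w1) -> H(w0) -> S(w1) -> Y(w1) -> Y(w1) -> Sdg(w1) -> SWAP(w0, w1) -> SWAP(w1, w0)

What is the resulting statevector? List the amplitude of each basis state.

The final amplitudes are sqrt(2)/2 on |00>, sqrt(2)/2 on |01>, 0 on |10>, 0 on |11>. Key observation: gates 5-8 undo each other exactly, leaving only the rest of the circuit to track.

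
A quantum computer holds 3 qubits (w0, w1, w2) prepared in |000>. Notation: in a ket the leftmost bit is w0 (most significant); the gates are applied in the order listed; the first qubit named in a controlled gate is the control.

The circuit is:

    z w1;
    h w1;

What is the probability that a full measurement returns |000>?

A full measurement returns |000> with probability 1/2.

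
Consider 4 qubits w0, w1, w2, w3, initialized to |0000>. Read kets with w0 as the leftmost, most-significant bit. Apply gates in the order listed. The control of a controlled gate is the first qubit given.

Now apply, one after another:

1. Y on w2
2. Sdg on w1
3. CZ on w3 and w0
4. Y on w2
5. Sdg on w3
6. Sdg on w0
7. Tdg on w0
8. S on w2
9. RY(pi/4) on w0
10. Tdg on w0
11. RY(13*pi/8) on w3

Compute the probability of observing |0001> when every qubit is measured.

Outcome |0001> occurs with probability (2 - sqrt(2 - sqrt(2)))*(sqrt(2) + 2)/16.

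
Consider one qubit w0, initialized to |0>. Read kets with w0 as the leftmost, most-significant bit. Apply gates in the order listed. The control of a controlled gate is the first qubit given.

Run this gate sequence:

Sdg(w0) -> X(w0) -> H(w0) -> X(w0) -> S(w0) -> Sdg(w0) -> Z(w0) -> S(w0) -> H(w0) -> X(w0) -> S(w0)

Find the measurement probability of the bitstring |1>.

A full measurement returns |1> with probability 1/2.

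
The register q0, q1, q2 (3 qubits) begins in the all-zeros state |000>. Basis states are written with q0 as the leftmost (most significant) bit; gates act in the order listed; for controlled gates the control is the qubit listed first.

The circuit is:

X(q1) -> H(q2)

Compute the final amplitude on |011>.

The amplitude on |011> is sqrt(2)/2.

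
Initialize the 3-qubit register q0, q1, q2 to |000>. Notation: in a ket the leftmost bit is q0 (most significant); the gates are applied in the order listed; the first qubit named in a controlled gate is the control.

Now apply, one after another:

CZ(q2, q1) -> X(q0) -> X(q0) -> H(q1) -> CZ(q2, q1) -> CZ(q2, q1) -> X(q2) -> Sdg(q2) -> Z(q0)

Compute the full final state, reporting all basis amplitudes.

After the circuit, the state carries amplitude -sqrt(2)*I/2 on |001>, -sqrt(2)*I/2 on |011>, and 0 on every other basis state. Key observation: gates 5-6 undo each other exactly, leaving only the rest of the circuit to track.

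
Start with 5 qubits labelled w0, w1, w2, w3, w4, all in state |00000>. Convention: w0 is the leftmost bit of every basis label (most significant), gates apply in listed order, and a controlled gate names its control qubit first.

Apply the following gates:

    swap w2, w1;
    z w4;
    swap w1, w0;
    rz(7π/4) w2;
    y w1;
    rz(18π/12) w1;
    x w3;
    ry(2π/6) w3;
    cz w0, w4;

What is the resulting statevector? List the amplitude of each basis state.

The resulting statevector has amplitude -exp(3*I*pi/8)/2 on |01000>, sqrt(3)*exp(3*I*pi/8)/2 on |01010>, and 0 on every other basis state.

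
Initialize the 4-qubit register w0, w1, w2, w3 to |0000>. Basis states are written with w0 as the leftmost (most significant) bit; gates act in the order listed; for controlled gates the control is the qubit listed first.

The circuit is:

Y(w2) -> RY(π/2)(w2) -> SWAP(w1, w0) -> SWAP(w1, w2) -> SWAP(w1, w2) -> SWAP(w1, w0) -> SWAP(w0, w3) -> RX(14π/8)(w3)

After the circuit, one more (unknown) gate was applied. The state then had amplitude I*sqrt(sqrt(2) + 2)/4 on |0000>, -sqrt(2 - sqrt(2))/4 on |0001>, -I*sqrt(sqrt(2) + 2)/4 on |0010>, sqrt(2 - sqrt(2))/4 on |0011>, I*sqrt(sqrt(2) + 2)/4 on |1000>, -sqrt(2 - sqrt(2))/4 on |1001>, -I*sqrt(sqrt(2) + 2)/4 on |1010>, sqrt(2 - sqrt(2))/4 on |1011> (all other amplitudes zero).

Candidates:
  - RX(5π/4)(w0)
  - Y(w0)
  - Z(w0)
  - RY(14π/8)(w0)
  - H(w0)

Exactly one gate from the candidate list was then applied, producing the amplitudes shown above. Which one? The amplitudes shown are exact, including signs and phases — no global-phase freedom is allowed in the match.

The applied gate was H(w0). Key observation: steps 3-6 multiply out to the identity, so the circuit reduces to the remaining gates.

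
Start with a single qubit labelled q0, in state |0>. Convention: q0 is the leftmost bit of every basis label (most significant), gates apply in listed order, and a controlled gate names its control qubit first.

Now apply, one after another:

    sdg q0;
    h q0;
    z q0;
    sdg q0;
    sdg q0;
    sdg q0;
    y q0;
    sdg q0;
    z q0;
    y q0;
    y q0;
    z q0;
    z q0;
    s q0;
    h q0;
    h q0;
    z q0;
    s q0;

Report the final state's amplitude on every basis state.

After the circuit, the state carries amplitude -sqrt(2)/2 on |0>, -sqrt(2)/2 on |1>. Key observation: gates 9-12 undo each other exactly, leaving only the rest of the circuit to track.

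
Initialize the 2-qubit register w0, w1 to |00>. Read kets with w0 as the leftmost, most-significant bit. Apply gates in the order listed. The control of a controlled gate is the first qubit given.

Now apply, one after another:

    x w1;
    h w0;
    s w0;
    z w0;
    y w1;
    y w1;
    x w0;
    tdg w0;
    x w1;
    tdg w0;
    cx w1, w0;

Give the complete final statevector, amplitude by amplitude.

The resulting statevector has amplitude -sqrt(2)*I/2 on |00>, 0 on |01>, -sqrt(2)*I/2 on |10>, 0 on |11>.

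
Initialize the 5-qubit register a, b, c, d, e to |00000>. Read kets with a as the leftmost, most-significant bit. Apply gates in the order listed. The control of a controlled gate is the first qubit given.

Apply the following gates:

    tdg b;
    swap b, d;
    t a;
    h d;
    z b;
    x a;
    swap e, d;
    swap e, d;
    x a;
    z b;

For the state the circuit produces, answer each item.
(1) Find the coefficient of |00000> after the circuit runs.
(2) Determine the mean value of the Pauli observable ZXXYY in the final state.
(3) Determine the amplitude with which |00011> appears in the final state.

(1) The final state's coefficient on |00000> equals sqrt(2)/2. Key observation: gates 5-10 undo each other exactly, leaving only the rest of the circuit to track.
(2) The observable ZXXYY averages to 0.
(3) The final state's coefficient on |00011> equals 0.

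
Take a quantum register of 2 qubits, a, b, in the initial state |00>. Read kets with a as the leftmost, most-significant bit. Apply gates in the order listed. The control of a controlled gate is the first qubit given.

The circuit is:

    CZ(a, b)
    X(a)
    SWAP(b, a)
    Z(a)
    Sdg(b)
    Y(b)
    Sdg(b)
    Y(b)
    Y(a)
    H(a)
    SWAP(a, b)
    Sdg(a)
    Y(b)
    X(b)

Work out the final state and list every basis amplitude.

The resulting statevector has amplitude 0 on |00>, 0 on |01>, sqrt(2)/2 on |10>, sqrt(2)/2 on |11>.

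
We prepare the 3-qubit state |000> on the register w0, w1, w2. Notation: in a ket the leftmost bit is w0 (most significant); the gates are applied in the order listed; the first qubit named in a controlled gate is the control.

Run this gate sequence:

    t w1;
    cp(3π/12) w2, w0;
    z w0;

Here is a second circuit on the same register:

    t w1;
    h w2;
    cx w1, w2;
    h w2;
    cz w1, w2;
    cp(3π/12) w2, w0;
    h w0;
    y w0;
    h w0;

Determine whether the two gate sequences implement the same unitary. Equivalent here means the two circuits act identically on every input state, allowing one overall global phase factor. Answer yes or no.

No, they are not equivalent — no single phase factor reconciles the two unitaries.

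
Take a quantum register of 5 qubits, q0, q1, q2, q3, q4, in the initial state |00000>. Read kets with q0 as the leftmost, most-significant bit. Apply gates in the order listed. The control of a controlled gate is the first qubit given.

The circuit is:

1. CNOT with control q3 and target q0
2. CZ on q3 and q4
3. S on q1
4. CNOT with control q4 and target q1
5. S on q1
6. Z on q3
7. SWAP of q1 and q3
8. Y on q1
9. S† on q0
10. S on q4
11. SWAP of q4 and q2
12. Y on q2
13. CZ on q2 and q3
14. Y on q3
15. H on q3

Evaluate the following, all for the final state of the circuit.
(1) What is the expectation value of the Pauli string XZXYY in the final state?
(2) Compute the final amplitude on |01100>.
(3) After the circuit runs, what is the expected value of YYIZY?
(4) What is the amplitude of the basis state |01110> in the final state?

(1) In the final state, XZXYY has expectation 0.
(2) The final state's coefficient on |01100> equals -sqrt(2)*I/2.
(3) In the final state, YYIZY has expectation 0.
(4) The final state's coefficient on |01110> equals sqrt(2)*I/2.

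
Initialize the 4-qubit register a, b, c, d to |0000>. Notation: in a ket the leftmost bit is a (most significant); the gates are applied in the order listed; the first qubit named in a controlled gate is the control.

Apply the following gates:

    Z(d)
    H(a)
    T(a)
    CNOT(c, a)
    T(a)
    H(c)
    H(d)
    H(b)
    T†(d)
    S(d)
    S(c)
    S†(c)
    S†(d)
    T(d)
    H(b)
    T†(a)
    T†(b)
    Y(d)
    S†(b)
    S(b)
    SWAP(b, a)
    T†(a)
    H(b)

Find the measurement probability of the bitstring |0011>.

A full measurement returns |0011> with probability sqrt(2)/16 + 1/8. Key observation: steps 8-15 multiply out to the identity, so the circuit reduces to the remaining gates.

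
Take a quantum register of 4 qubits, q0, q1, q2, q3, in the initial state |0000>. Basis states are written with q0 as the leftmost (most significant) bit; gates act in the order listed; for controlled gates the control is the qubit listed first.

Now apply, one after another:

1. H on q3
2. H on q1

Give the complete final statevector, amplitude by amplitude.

The final amplitudes are 1/2 on |0000>, 1/2 on |0001>, 1/2 on |0100>, 1/2 on |0101>, and 0 on every other basis state.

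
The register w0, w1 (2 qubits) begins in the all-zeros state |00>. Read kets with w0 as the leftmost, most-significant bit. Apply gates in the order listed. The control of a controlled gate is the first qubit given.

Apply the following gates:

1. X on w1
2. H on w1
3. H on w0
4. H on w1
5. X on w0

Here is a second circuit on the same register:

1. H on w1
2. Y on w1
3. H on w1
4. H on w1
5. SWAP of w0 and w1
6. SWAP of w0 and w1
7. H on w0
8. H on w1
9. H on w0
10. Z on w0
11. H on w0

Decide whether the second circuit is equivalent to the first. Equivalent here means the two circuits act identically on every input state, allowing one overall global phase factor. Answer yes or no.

No, they are not equivalent — no single phase factor reconciles the two unitaries.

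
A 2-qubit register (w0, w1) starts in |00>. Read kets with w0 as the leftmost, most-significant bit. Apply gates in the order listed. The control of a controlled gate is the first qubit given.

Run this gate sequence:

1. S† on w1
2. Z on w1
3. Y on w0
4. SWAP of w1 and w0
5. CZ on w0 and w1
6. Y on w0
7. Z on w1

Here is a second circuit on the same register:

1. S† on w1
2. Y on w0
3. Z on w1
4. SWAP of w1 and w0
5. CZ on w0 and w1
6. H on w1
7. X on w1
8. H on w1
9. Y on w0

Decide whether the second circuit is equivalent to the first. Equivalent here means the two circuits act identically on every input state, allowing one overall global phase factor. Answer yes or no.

Yes, they are equivalent — the unitaries differ by at most a global phase.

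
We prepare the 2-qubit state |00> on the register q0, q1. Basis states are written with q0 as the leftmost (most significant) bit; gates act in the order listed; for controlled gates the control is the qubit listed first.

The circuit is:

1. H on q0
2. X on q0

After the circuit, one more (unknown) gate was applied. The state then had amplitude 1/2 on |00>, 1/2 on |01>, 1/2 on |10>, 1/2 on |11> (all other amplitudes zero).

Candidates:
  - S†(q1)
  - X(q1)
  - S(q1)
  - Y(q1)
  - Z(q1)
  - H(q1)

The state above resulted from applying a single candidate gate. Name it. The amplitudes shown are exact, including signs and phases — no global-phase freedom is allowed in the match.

It was H(q1) that produced the state shown.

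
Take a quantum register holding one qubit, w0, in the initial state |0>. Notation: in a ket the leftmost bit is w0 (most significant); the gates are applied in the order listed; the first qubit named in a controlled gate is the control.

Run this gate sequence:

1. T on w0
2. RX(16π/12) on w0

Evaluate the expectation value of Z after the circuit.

The observable Z averages to -1/2.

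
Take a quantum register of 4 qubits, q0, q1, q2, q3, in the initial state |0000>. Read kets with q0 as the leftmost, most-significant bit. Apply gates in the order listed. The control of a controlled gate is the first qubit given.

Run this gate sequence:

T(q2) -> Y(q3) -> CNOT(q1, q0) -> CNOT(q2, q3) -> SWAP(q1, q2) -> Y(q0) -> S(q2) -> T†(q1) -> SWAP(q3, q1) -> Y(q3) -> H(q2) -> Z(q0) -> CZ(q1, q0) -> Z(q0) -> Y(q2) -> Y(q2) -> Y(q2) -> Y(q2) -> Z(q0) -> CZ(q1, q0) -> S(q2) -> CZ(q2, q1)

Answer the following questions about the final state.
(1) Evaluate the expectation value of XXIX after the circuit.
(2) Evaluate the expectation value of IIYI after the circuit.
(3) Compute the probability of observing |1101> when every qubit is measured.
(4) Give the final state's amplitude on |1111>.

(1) The expectation value of XXIX is 0. Key observation: the block from step 13 through step 20 cancels to the identity and can be dropped.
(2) In the final state, IIYI has expectation -1.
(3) The probability of measuring |1101> is 1/2.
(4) |1111> carries amplitude sqrt(2)/2 in the final state.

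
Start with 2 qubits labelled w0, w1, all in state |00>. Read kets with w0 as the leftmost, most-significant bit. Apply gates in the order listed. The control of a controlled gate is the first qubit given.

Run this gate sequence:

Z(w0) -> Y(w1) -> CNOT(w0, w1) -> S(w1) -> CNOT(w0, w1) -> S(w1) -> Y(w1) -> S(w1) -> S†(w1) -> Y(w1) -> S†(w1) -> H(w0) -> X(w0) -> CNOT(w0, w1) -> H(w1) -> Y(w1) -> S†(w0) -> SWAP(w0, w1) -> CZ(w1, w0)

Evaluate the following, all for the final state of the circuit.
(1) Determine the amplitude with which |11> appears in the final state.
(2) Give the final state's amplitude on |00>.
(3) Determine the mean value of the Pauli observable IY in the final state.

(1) The amplitude on |11> is 1/2. Key observation: gates 6-11 undo each other exactly, leaving only the rest of the circuit to track.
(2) The amplitude on |00> is -I/2.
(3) In the final state, IY has expectation 1.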